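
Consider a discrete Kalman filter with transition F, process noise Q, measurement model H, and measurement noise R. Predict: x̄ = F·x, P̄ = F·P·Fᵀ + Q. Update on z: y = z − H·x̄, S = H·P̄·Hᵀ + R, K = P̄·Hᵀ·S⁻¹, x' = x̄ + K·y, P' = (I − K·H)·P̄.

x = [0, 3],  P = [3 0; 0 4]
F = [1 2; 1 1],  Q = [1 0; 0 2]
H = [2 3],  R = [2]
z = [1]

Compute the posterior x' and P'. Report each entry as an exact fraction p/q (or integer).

x' = [62/59, -19/59]
P' = [571/295 -332/295; -332/295 254/295]

x̄ = F·x = [6, 3]
P̄ = F·P·Fᵀ + Q = [20 11; 11 9]
y = z − H·x̄ = [-20]
S = H·P̄·Hᵀ + R = [295]
K = P̄·Hᵀ·S⁻¹ = [73/295; 49/295]
x' = x̄ + K·y = [62/59, -19/59]
P' = (I − K·H)·P̄ = [571/295 -332/295; -332/295 254/295]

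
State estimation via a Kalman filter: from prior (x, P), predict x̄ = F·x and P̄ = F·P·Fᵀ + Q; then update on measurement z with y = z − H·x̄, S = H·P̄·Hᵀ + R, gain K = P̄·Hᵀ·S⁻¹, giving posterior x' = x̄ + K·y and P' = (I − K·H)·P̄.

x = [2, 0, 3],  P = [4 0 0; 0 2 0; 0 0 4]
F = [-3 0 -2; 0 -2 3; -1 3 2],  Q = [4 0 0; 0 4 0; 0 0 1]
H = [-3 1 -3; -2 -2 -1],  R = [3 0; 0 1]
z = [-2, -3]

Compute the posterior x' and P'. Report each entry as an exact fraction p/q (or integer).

x' = [-320604/62317, 201773/62317, 426428/62317]
P' = [1257752/62317 -543768/62317 -1426948/62317; -543768/62317 250224/62317 613188/62317; -1426948/62317 613188/62317 1635295/62317]

x̄ = F·x = [-12, 9, 4]
P̄ = F·P·Fᵀ + Q = [56 -24 -4; -24 48 12; -4 12 39]
y = z − H·x̄ = [-35, -5]
S = H·P̄·Hᵀ + R = [906 285; 285 296]
K = P̄·Hᵀ·S⁻¹ = [-12060/62317 -1020/62317; 13988/62317 -26100/62317; -3951/62317 -7775/62317]
x' = x̄ + K·y = [-320604/62317, 201773/62317, 426428/62317]
P' = (I − K·H)·P̄ = [1257752/62317 -543768/62317 -1426948/62317; -543768/62317 250224/62317 613188/62317; -1426948/62317 613188/62317 1635295/62317]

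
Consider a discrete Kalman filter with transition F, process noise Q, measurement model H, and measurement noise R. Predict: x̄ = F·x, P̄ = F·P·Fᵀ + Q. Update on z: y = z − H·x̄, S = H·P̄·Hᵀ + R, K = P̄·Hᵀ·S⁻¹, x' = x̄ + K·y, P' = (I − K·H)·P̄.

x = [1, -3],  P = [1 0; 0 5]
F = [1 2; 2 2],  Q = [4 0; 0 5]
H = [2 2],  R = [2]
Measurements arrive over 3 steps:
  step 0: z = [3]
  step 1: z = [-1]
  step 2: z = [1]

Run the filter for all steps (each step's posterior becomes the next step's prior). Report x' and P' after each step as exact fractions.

step 0: x̄ = F·x = [-5, -4]
step 0: P̄ = F·P·Fᵀ + Q = [25 22; 22 29]
step 0: y = z − H·x̄ = [21]
step 0: S = H·P̄·Hᵀ + R = [394]
step 0: K = P̄·Hᵀ·S⁻¹ = [47/197; 51/197]
step 0: x' = x̄ + K·y = [2/197, 283/197]
step 0: P' = (I − K·H)·P̄ = [507/197 -460/197; -460/197 511/197]
step 1: x̄ = F·x = [568/197, 570/197]
step 1: P̄ = F·P·Fᵀ + Q = [1499/197 298/197; 298/197 1377/197]
step 1: y = z − H·x̄ = [-2473/197]
step 1: S = H·P̄·Hᵀ + R = [14282/197]
step 1: K = P̄·Hᵀ·S⁻¹ = [1797/7141; 1675/7141]
step 1: x' = x̄ + K·y = [-1969/7141, -365/7141]
step 1: P' = (I − K·H)·P̄ = [21553/7141 -19756/7141; -19756/7141 21431/7141]
step 2: x̄ = F·x = [-2699/7141, -4668/7141]
step 2: P̄ = F·P·Fᵀ + Q = [56817/7141 10294/7141; 10294/7141 49593/7141]
step 2: y = z − H·x̄ = [21875/7141]
step 2: S = H·P̄·Hᵀ + R = [522274/7141]
step 2: K = P̄·Hᵀ·S⁻¹ = [67111/261137; 59887/261137]
step 2: x' = x̄ + K·y = [106882/261137, 12749/261137]
step 2: P' = (I − K·H)·P̄ = [816307/261137 -749196/261137; -749196/261137 809083/261137]

step 0: x' = [2/197, 283/197], P' = [507/197 -460/197; -460/197 511/197]
step 1: x' = [-1969/7141, -365/7141], P' = [21553/7141 -19756/7141; -19756/7141 21431/7141]
step 2: x' = [106882/261137, 12749/261137], P' = [816307/261137 -749196/261137; -749196/261137 809083/261137]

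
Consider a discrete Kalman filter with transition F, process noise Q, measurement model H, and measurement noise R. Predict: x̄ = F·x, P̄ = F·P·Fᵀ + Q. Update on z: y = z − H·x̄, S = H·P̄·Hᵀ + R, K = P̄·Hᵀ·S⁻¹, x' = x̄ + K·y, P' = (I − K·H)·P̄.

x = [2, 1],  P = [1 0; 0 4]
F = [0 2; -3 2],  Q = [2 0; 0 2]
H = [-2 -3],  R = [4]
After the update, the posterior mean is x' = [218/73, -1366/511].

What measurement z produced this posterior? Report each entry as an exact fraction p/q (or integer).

x̄ = F·x = [2, -4]
P̄ = F·P·Fᵀ + Q = [18 16; 16 27]
S = H·P̄·Hᵀ + R = [511]
K = P̄·Hᵀ·S⁻¹ = [-12/73; -113/511]
x' − x̄ = [72/73, 678/511] = K·y
y = (KᵀK)⁻¹·Kᵀ·(x' − x̄) = [-6]
z = y + H·x̄ = [-6] + [8] = [2]

z = [2]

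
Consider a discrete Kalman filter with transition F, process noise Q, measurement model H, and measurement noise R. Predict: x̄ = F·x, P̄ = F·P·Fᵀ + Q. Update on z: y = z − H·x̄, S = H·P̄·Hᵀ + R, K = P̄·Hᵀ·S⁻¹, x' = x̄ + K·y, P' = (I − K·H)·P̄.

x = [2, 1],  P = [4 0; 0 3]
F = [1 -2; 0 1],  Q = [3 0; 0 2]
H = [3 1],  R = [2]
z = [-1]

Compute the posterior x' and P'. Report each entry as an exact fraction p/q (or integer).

x' = [-51/71, 84/71]
P' = [97/142 -189/142; -189/142 541/142]

x̄ = F·x = [0, 1]
P̄ = F·P·Fᵀ + Q = [19 -6; -6 5]
y = z − H·x̄ = [-2]
S = H·P̄·Hᵀ + R = [142]
K = P̄·Hᵀ·S⁻¹ = [51/142; -13/142]
x' = x̄ + K·y = [-51/71, 84/71]
P' = (I − K·H)·P̄ = [97/142 -189/142; -189/142 541/142]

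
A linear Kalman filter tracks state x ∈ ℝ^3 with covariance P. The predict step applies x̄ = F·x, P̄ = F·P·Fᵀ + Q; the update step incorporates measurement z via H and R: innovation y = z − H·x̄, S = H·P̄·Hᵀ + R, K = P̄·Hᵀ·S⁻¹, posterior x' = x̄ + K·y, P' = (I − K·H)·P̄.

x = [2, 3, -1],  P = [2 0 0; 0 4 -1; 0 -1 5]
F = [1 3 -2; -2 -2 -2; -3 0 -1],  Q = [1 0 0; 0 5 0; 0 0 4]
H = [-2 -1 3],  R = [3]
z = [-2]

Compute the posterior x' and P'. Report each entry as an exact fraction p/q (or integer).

x' = [894/343, -1783/343, -258/343]
P' = [11128/343 1507/343 7806/343; 1507/343 13102/343 5403/343; 7806/343 5403/343 7052/343]

x̄ = F·x = [13, -8, -5]
P̄ = F·P·Fᵀ + Q = [71 -6 7; -6 41 20; 7 20 27]
y = z − H·x̄ = [31]
S = H·P̄·Hᵀ + R = [343]
K = P̄·Hᵀ·S⁻¹ = [-115/343; 31/343; 47/343]
x' = x̄ + K·y = [894/343, -1783/343, -258/343]
P' = (I − K·H)·P̄ = [11128/343 1507/343 7806/343; 1507/343 13102/343 5403/343; 7806/343 5403/343 7052/343]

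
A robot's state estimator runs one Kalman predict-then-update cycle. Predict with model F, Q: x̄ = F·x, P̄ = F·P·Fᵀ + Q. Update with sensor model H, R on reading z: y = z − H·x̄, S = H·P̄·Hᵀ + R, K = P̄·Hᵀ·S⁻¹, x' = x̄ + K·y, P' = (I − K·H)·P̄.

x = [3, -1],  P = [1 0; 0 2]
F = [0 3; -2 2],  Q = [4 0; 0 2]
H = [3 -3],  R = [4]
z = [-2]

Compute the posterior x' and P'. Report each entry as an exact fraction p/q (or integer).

x̄ = F·x = [-3, -8]
P̄ = F·P·Fᵀ + Q = [22 12; 12 14]
y = z − H·x̄ = [-17]
S = H·P̄·Hᵀ + R = [112]
K = P̄·Hᵀ·S⁻¹ = [15/56; -3/56]
x' = x̄ + K·y = [-423/56, -397/56]
P' = (I − K·H)·P̄ = [391/28 381/28; 381/28 383/28]

x' = [-423/56, -397/56]
P' = [391/28 381/28; 381/28 383/28]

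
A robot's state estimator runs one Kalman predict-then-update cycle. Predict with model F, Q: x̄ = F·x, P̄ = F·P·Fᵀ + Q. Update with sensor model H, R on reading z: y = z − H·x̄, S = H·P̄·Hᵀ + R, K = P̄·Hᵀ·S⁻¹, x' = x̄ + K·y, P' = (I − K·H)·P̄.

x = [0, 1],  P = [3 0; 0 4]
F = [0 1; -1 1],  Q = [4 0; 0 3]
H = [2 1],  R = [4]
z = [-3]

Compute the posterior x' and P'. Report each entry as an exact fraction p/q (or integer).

x̄ = F·x = [1, 1]
P̄ = F·P·Fᵀ + Q = [8 4; 4 10]
y = z − H·x̄ = [-6]
S = H·P̄·Hᵀ + R = [62]
K = P̄·Hᵀ·S⁻¹ = [10/31; 9/31]
x' = x̄ + K·y = [-29/31, -23/31]
P' = (I − K·H)·P̄ = [48/31 -56/31; -56/31 148/31]

x' = [-29/31, -23/31]
P' = [48/31 -56/31; -56/31 148/31]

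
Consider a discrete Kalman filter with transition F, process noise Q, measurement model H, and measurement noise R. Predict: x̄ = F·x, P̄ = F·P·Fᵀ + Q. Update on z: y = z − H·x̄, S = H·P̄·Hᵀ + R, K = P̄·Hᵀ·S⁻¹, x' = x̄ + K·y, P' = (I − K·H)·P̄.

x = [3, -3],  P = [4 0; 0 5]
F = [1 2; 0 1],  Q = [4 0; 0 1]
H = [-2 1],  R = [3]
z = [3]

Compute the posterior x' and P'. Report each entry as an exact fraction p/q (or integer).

x' = [-3, -3]
P' = [152/81 166/81; 166/81 290/81]

x̄ = F·x = [-3, -3]
P̄ = F·P·Fᵀ + Q = [28 10; 10 6]
y = z − H·x̄ = [0]
S = H·P̄·Hᵀ + R = [81]
K = P̄·Hᵀ·S⁻¹ = [-46/81; -14/81]
x' = x̄ + K·y = [-3, -3]
P' = (I − K·H)·P̄ = [152/81 166/81; 166/81 290/81]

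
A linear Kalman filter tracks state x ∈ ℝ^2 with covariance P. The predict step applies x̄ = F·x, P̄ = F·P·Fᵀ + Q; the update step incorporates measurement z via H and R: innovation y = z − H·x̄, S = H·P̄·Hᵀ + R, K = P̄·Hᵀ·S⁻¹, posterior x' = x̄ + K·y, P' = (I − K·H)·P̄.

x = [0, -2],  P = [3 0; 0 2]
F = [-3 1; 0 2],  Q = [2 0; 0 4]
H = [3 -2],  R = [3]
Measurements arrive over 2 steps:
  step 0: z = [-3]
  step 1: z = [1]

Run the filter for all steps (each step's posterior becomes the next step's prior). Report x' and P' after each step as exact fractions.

step 0: x̄ = F·x = [-2, -4]
step 0: P̄ = F·P·Fᵀ + Q = [31 4; 4 12]
step 0: y = z − H·x̄ = [-5]
step 0: S = H·P̄·Hᵀ + R = [282]
step 0: K = P̄·Hᵀ·S⁻¹ = [85/282; -2/47]
step 0: x' = x̄ + K·y = [-989/282, -178/47]
step 0: P' = (I − K·H)·P̄ = [1517/282 358/47; 358/47 540/47]
step 1: x̄ = F·x = [633/94, -356/47]
step 1: P̄ = F·P·Fᵀ + Q = [1523/94 -1068/47; -1068/47 2348/47]
step 1: y = z − H·x̄ = [-3229/94]
step 1: S = H·P̄·Hᵀ + R = [58405/94]
step 1: K = P̄·Hᵀ·S⁻¹ = [8841/58405; -3160/11681]
step 1: x' = x̄ + K·y = [89604/58405, 20072/11681]
step 1: P' = (I − K·H)·P̄ = [114761/58405 31776/11681; 31776/11681 52404/11681]

step 0: x' = [-989/282, -178/47], P' = [1517/282 358/47; 358/47 540/47]
step 1: x' = [89604/58405, 20072/11681], P' = [114761/58405 31776/11681; 31776/11681 52404/11681]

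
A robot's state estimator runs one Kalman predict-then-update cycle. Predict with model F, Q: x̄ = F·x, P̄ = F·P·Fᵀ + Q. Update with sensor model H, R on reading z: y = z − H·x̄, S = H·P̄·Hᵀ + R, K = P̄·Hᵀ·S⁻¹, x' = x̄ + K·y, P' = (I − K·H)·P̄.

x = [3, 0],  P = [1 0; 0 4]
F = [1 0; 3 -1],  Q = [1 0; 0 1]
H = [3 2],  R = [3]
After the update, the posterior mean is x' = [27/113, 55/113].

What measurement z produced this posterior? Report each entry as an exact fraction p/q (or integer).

z = [1]

x̄ = F·x = [3, 9]
P̄ = F·P·Fᵀ + Q = [2 3; 3 14]
S = H·P̄·Hᵀ + R = [113]
K = P̄·Hᵀ·S⁻¹ = [12/113; 37/113]
x' − x̄ = [-312/113, -962/113] = K·y
y = (KᵀK)⁻¹·Kᵀ·(x' − x̄) = [-26]
z = y + H·x̄ = [-26] + [27] = [1]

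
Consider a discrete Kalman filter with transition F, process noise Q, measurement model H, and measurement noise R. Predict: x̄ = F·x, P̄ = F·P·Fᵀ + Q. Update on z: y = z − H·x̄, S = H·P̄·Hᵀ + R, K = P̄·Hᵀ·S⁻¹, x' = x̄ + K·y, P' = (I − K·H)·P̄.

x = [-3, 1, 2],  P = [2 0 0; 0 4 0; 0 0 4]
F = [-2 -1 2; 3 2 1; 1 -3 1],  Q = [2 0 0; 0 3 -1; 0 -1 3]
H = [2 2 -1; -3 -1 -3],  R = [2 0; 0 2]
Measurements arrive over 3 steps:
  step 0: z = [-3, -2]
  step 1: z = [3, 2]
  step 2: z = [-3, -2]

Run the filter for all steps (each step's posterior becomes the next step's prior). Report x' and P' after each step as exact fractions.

step 0: x̄ = F·x = [9, -5, -4]
step 0: P̄ = F·P·Fᵀ + Q = [30 -12 16; -12 41 -15; 16 -15 45]
step 0: y = z − H·x̄ = [-15, 8]
step 0: S = H·P̄·Hᵀ + R = [231 -4; -4 844]
step 0: K = P̄·Hᵀ·S⁻¹ = [178/2119 -631/4238; 15443/48737 2383/48737; -9241/48737 -9745/48737]
step 0: x' = x̄ + K·y = [13877/2119, -456266/48737, -134293/48737]
step 0: P' = (I − K·H)·P̄ = [20257/2119 -25802/2119 -11446/2119; -25802/2119 775558/48737 333338/48737; -11446/2119 333338/48737 158642/48737]
step 1: x̄ = F·x = [-19594/2119, -89312/48737, 1553676/48737]
step 1: P̄ = F·P·Fᵀ + Q = [76964/2119 3122/2119 -156020/2119; 3122/2119 232736/48737 -377958/48737; -156020/2119 -377958/48737 8784918/48737]
step 1: y = z − H·x̄ = [2779835/48737, 3317204/48737]
step 1: S = H·P̄·Hᵀ + R = [33334144/48737 27348972/48737; 27348972/48737 28896828/48737]
step 1: K = P̄·Hᵀ·S⁻¹ = [53799519/184053146 -24947000/276079719; 8351497/184053146 -10609739/552159438; -57343045/184053146 -42614907/184053146]
step 1: x' = x̄ + K·y = [704095547/552159438, -304938371/552159438, -303826411/184053146]
step 1: P' = (I − K·H)·P̄ = [741141476/276079719 -876597659/276079719 -144103641/92026573; -876597659/276079719 1139307449/276079719 166788363/92026573; -144103641/92026573 166788363/92026573 102712489/92026573]
step 2: x̄ = F·x = [-2926211189/552159438, 295465333/276079719, 707431427/552159438]
step 2: P̄ = F·P·Fᵀ + Q = [3839219051/276079719 -201153632/276079719 -5333629589/276079719; -201153632/276079719 1252302614/276079719 -673787686/276079719; -5333629589/276079719 -673787686/276079719 13524058715/276079719]
step 2: y = z − H·x̄ = [3721514159/552159438, -3584863748/276079719]
step 2: S = H·P̄·Hᵀ + R = [56862744857/276079719 36011312864/276079719; 36011312864/276079719 56818981436/276079719]
step 2: K = P̄·Hᵀ·S⁻¹ = [496036872003/1751367863281 -339986989087/3502735726562; 98076801890/1751367863281 -19854010095/1751367863281; -534731024777/1751367863281 -397700665709/1751367863281]
step 2: x' = x̄ + K·y = [-3730909627362/1751367863281, 2793176971552/1751367863281, 3803917564966/1751367863281]
step 2: P' = (I − K·H)·P̄ = [4583073937629/1751367863281 -5418779602508/1751367863281 -2663485073764/1751367863281; -5418779602508/1751367863281 7056740750586/1751367863281 3079768692376/1751367863281; -2663485073764/1751367863281 3079768692376/1751367863281 1902029286778/1751367863281]

step 0: x' = [13877/2119, -456266/48737, -134293/48737], P' = [20257/2119 -25802/2119 -11446/2119; -25802/2119 775558/48737 333338/48737; -11446/2119 333338/48737 158642/48737]
step 1: x' = [704095547/552159438, -304938371/552159438, -303826411/184053146], P' = [741141476/276079719 -876597659/276079719 -144103641/92026573; -876597659/276079719 1139307449/276079719 166788363/92026573; -144103641/92026573 166788363/92026573 102712489/92026573]
step 2: x' = [-3730909627362/1751367863281, 2793176971552/1751367863281, 3803917564966/1751367863281], P' = [4583073937629/1751367863281 -5418779602508/1751367863281 -2663485073764/1751367863281; -5418779602508/1751367863281 7056740750586/1751367863281 3079768692376/1751367863281; -2663485073764/1751367863281 3079768692376/1751367863281 1902029286778/1751367863281]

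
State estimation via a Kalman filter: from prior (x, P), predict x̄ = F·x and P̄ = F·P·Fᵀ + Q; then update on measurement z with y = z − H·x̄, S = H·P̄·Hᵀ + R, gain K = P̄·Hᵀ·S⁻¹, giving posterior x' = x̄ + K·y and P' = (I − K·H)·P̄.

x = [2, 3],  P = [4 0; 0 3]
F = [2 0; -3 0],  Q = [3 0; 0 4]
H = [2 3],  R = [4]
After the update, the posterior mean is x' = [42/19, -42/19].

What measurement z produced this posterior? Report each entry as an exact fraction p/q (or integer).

z = [-2]

x̄ = F·x = [4, -6]
P̄ = F·P·Fᵀ + Q = [19 -24; -24 40]
S = H·P̄·Hᵀ + R = [152]
K = P̄·Hᵀ·S⁻¹ = [-17/76; 9/19]
x' − x̄ = [-34/19, 72/19] = K·y
y = (KᵀK)⁻¹·Kᵀ·(x' − x̄) = [8]
z = y + H·x̄ = [8] + [-10] = [-2]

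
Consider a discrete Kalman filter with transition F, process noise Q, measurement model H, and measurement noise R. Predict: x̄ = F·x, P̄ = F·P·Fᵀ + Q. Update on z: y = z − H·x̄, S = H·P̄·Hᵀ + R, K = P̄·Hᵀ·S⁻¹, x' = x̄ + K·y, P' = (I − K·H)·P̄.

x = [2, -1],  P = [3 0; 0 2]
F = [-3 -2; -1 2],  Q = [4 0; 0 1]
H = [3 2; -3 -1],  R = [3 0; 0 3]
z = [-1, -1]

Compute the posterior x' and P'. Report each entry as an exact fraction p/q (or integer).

x̄ = F·x = [-4, -4]
P̄ = F·P·Fᵀ + Q = [39 1; 1 12]
y = z − H·x̄ = [19, -17]
S = H·P̄·Hᵀ + R = [414 -384; -384 372]
K = P̄·Hᵀ·S⁻¹ = [-29/182 -263/546; 17/26 33/52]
x' = x̄ + K·y = [317/273, -123/52]
P' = (I − K·H)·P̄ = [613/546 -25/13; -25/13 201/52]

x' = [317/273, -123/52]
P' = [613/546 -25/13; -25/13 201/52]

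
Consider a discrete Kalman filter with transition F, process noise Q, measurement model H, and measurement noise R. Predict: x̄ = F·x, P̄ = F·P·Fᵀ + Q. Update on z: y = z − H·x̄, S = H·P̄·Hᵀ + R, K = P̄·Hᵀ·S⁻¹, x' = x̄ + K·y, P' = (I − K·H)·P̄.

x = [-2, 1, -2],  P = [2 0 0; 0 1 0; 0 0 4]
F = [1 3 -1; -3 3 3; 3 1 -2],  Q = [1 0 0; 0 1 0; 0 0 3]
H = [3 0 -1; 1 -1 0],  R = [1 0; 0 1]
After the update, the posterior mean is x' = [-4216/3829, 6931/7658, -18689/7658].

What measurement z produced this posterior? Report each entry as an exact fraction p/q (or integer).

x̄ = F·x = [3, 3, -1]
P̄ = F·P·Fᵀ + Q = [16 -9 17; -9 64 -39; 17 -39 38]
S = H·P̄·Hᵀ + R = [81 19; 19 99]
K = P̄·Hᵀ·S⁻¹ = [1297/3829 718/3829; 2575/7658 -6141/7658; 223/7658 4289/7658]
x' − x̄ = [-15703/3829, -16043/7658, -11031/7658] = K·y
y = (KᵀK)⁻¹·Kᵀ·(x' − x̄) = [-11, -2]
z = y + H·x̄ = [-11, -2] + [10, 0] = [-1, -2]

z = [-1, -2]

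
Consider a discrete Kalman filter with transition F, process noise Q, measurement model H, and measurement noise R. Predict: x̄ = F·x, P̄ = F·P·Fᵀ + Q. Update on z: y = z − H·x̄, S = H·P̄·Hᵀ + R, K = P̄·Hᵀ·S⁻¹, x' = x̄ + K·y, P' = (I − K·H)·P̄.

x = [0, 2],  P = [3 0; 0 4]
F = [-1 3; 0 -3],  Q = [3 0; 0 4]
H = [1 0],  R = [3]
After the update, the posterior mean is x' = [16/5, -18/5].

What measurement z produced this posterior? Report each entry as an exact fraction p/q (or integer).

x̄ = F·x = [6, -6]
P̄ = F·P·Fᵀ + Q = [42 -36; -36 40]
S = H·P̄·Hᵀ + R = [45]
K = P̄·Hᵀ·S⁻¹ = [14/15; -4/5]
x' − x̄ = [-14/5, 12/5] = K·y
y = (KᵀK)⁻¹·Kᵀ·(x' − x̄) = [-3]
z = y + H·x̄ = [-3] + [6] = [3]

z = [3]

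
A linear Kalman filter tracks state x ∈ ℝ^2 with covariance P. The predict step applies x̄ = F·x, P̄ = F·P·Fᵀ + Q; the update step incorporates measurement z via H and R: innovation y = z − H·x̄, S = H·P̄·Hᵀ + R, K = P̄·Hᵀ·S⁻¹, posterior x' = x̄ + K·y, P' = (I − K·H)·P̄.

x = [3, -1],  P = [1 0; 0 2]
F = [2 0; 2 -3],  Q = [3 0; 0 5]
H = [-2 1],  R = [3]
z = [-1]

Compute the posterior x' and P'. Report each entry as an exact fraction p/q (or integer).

x̄ = F·x = [6, 9]
P̄ = F·P·Fᵀ + Q = [7 4; 4 27]
y = z − H·x̄ = [2]
S = H·P̄·Hᵀ + R = [42]
K = P̄·Hᵀ·S⁻¹ = [-5/21; 19/42]
x' = x̄ + K·y = [116/21, 208/21]
P' = (I − K·H)·P̄ = [97/21 179/21; 179/21 773/42]

x' = [116/21, 208/21]
P' = [97/21 179/21; 179/21 773/42]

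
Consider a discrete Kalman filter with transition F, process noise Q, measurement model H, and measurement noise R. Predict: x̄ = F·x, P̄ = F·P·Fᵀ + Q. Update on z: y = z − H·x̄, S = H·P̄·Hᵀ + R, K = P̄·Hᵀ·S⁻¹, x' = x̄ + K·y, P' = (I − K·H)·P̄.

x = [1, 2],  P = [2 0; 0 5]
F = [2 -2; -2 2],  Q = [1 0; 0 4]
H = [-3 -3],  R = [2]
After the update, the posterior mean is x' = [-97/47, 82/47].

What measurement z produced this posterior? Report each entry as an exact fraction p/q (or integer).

x̄ = F·x = [-2, 2]
P̄ = F·P·Fᵀ + Q = [29 -28; -28 32]
S = H·P̄·Hᵀ + R = [47]
K = P̄·Hᵀ·S⁻¹ = [-3/47; -12/47]
x' − x̄ = [-3/47, -12/47] = K·y
y = (KᵀK)⁻¹·Kᵀ·(x' − x̄) = [1]
z = y + H·x̄ = [1] + [0] = [1]

z = [1]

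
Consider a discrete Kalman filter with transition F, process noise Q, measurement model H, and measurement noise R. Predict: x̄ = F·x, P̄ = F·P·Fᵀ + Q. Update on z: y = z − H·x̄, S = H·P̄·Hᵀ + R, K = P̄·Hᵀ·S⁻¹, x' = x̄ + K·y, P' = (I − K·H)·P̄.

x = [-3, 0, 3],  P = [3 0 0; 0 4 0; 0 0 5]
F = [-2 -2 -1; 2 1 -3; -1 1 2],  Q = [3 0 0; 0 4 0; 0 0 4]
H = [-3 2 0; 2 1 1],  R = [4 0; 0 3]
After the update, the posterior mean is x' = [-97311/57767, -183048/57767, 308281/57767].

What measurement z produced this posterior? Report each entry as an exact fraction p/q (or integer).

z = [-1, -1]

x̄ = F·x = [3, -15, 9]
P̄ = F·P·Fᵀ + Q = [36 -5 -12; -5 65 -32; -12 -32 31]
S = H·P̄·Hᵀ + R = [648 -119; -119 111]
K = P̄·Hᵀ·S⁻¹ = [-6553/57767 21598/57767; 18832/57767 32159/57767; -6083/57767 -19532/57767]
x' − x̄ = [-270612/57767, 683457/57767, -211622/57767] = K·y
y = (KᵀK)⁻¹·Kᵀ·(x' − x̄) = [38, -1]
z = y + H·x̄ = [38, -1] + [-39, 0] = [-1, -1]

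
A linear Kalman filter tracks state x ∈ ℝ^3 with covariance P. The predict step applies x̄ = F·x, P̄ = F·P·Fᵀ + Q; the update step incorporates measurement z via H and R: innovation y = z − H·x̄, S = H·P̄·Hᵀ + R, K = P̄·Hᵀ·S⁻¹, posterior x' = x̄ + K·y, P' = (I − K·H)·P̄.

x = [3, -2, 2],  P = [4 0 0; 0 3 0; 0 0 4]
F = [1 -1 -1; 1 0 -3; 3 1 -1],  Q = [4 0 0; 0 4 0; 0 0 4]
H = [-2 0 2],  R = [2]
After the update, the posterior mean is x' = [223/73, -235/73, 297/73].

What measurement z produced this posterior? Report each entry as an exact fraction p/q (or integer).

z = [2]

x̄ = F·x = [3, -3, 5]
P̄ = F·P·Fᵀ + Q = [15 16 13; 16 44 24; 13 24 47]
S = H·P̄·Hᵀ + R = [146]
K = P̄·Hᵀ·S⁻¹ = [-2/73; 8/73; 34/73]
x' − x̄ = [4/73, -16/73, -68/73] = K·y
y = (KᵀK)⁻¹·Kᵀ·(x' − x̄) = [-2]
z = y + H·x̄ = [-2] + [4] = [2]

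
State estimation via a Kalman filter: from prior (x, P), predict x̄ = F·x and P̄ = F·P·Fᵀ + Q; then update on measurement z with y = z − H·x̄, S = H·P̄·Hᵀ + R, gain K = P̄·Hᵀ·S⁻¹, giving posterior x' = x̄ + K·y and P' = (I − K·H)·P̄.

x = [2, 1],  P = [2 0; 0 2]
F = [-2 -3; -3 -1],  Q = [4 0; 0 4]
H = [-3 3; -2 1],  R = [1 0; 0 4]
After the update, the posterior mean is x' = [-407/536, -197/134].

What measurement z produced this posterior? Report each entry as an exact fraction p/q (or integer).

x̄ = F·x = [-7, -7]
P̄ = F·P·Fᵀ + Q = [30 18; 18 24]
S = H·P̄·Hᵀ + R = [163 90; 90 76]
K = P̄·Hᵀ·S⁻¹ = [261/1072 -1803/2144; 153/268 -447/536]
x' − x̄ = [3345/536, 741/134] = K·y
y = (KᵀK)⁻¹·Kᵀ·(x' − x̄) = [-2, -8]
z = y + H·x̄ = [-2, -8] + [0, 7] = [-2, -1]

z = [-2, -1]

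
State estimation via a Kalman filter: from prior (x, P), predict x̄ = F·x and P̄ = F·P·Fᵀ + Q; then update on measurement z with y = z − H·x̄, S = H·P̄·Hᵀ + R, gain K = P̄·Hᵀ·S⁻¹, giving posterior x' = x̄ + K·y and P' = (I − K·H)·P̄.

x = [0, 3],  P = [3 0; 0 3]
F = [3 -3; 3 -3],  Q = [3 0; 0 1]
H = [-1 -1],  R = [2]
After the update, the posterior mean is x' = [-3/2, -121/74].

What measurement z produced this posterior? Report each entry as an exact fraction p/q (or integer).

z = [3]

x̄ = F·x = [-9, -9]
P̄ = F·P·Fᵀ + Q = [57 54; 54 55]
S = H·P̄·Hᵀ + R = [222]
K = P̄·Hᵀ·S⁻¹ = [-1/2; -109/222]
x' − x̄ = [15/2, 545/74] = K·y
y = (KᵀK)⁻¹·Kᵀ·(x' − x̄) = [-15]
z = y + H·x̄ = [-15] + [18] = [3]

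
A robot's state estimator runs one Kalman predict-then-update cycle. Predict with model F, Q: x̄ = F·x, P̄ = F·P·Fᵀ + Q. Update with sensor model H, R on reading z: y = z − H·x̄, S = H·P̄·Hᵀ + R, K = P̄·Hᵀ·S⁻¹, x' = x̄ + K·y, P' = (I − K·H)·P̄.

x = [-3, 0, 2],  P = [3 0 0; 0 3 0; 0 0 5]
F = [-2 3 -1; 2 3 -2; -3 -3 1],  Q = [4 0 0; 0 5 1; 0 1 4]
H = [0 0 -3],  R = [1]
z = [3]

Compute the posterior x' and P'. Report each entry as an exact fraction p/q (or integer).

x' = [473/71, 19/71, -139/142]
P' = [6375/142 1849/142 -7/284; 1849/142 2527/142 -27/284; -7/284 -27/284 63/568]

x̄ = F·x = [4, -10, 11]
P̄ = F·P·Fᵀ + Q = [48 25 -14; 25 64 -54; -14 -54 63]
y = z − H·x̄ = [36]
S = H·P̄·Hᵀ + R = [568]
K = P̄·Hᵀ·S⁻¹ = [21/284; 81/284; -189/568]
x' = x̄ + K·y = [473/71, 19/71, -139/142]
P' = (I − K·H)·P̄ = [6375/142 1849/142 -7/284; 1849/142 2527/142 -27/284; -7/284 -27/284 63/568]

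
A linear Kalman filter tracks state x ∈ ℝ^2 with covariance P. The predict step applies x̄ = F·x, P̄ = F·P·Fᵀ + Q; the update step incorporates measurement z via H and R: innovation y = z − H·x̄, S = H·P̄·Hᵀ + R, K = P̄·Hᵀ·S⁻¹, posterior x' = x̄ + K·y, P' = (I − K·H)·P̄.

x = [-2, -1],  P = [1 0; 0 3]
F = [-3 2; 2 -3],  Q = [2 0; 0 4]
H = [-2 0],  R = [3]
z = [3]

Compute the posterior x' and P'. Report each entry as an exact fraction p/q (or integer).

x̄ = F·x = [4, -1]
P̄ = F·P·Fᵀ + Q = [23 -24; -24 35]
y = z − H·x̄ = [11]
S = H·P̄·Hᵀ + R = [95]
K = P̄·Hᵀ·S⁻¹ = [-46/95; 48/95]
x' = x̄ + K·y = [-126/95, 433/95]
P' = (I − K·H)·P̄ = [69/95 -72/95; -72/95 1021/95]

x' = [-126/95, 433/95]
P' = [69/95 -72/95; -72/95 1021/95]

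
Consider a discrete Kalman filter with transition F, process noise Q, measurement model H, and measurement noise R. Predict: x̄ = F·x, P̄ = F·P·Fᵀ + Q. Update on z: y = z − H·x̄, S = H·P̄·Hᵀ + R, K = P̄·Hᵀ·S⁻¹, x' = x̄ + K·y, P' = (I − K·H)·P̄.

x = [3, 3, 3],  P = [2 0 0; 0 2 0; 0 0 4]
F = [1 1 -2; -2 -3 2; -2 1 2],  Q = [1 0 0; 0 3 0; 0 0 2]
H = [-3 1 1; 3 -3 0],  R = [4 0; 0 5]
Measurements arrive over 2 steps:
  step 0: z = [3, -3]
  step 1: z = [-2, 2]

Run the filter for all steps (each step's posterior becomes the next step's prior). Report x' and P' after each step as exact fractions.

step 0: x̄ = F·x = [0, -9, 3]
step 0: P̄ = F·P·Fᵀ + Q = [21 -26 -18; -26 45 18; -18 18 28]
step 0: y = z − H·x̄ = [9, -30]
step 0: S = H·P̄·Hᵀ + R = [566 -744; -744 1067]
step 0: K = P̄·Hᵀ·S⁻¹ = [-9265/50386 99/25193; -8025/50386 -7827/25193; 1882/3599 948/3599]
step 0: x' = x̄ + K·y = [-89325/50386, -56079/50386, -705/3599]
step 0: P' = (I − K·H)·P̄ = [38833/50386 38503/50386 2924/3599; 38503/50386 64593/50386 1344/3599; 2924/3599 1344/3599 14956/3599]
step 1: x̄ = F·x = [-8976/3599, 327147/50386, 102831/50386]
step 1: P̄ = F·P·Fᵀ + Q = [59239/3599 -64668/3599 -45964/3599; -64668/3599 1634119/50386 550349/50386; -45964/3599 550349/50386 751997/50386]
step 1: y = z − H·x̄ = [-453871/25193, 1459205/50386]
step 1: S = H·P̄·Hᵀ + R = [10222780/25193 -13406115/25193; -13406115/25193 38719451/50386]
step 1: K = P̄·Hᵀ·S⁻¹ = [-332883031/1443757810 -214497/8492693; -288195981/1443757810 -2844948/8492693; 289213447/721878905 1570581/8492693]
step 1: x' = x̄ + K·y = [60924536/65625355, 25437291/65625355, 11733611/65625355]
step 1: P' = (I − K·H)·P̄ = [859932339/1443757810 920706489/1443757810 163779202/721878905; 920706489/1443757810 1726775089/1443757810 -58719773/721878905; 163779202/721878905 -58719773/721878905 1706911167/721878905]

step 0: x' = [-89325/50386, -56079/50386, -705/3599], P' = [38833/50386 38503/50386 2924/3599; 38503/50386 64593/50386 1344/3599; 2924/3599 1344/3599 14956/3599]
step 1: x' = [60924536/65625355, 25437291/65625355, 11733611/65625355], P' = [859932339/1443757810 920706489/1443757810 163779202/721878905; 920706489/1443757810 1726775089/1443757810 -58719773/721878905; 163779202/721878905 -58719773/721878905 1706911167/721878905]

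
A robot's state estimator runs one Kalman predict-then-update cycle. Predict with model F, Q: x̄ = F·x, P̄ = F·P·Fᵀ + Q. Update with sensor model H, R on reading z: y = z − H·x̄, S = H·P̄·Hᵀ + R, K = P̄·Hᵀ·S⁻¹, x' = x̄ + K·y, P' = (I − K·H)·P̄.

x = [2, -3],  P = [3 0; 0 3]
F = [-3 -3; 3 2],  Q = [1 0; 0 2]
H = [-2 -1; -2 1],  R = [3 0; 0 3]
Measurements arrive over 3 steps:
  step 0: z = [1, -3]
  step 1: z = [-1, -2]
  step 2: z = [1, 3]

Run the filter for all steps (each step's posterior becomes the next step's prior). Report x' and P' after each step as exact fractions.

step 0: x̄ = F·x = [3, 0]
step 0: P̄ = F·P·Fᵀ + Q = [55 -45; -45 41]
step 0: y = z − H·x̄ = [7, 3]
step 0: S = H·P̄·Hᵀ + R = [84 179; 179 444]
step 0: K = P̄·Hᵀ·S⁻¹ = [-223/1051 -277/1051; -1693/5255 2233/5255]
step 0: x' = x̄ + K·y = [761/1051, -5152/5255]
step 0: P' = (I − K·H)·P̄ = [375/1051 -81/1051; -81/1051 5889/5255]
step 1: x̄ = F·x = [4041/5255, 1111/5255]
step 1: P̄ = F·P·Fᵀ + Q = [67841/5255 -46134/5255; -46134/5255 46081/5255]
step 1: y = z − H·x̄ = [3938/5255, -3539/5255]
step 1: S = H·P̄·Hᵀ + R = [148674/5255 225283/5255; 225283/5255 517746/5255]
step 1: K = P̄·Hᵀ·S⁻¹ = [-1028176/4990093 -18380/70283; -1380503/4990093 27241/70283]
step 1: x' = x̄ + K·y = [3945639/4990093, -1282064/4990093]
step 1: P' = (I − K·H)·P̄ = [1749867/4990093 -415206/4990093; -415206/4990093 4971921/4990093]
step 2: x̄ = F·x = [-7990725/4990093, 9272789/4990093]
step 2: P̄ = F·P·Fᵀ + Q = [58012477/4990093 -39352239/4990093; -39352239/4990093 40634201/4990093]
step 2: y = z − H·x̄ = [-1718568/4990093, -10283960/4990093]
step 2: S = H·P̄·Hᵀ + R = [130245432/4990093 191415707/4990093; 191415707/4990093 445063344/4990093]
step 2: K = P̄·Hᵀ·S⁻¹ = [-878256113/4273967363 -1114369547/4273967363; -1182265105/4273967363 1654491973/4273967363]
step 2: x' = x̄ + K·y = [-4244935547/4273967363, 4939521419/4273967363]
step 2: P' = (I − K·H)·P̄ = [1494469245/4273967363 -354170151/4273967363; -354170151/4273967363 4255135617/4273967363]

step 0: x' = [761/1051, -5152/5255], P' = [375/1051 -81/1051; -81/1051 5889/5255]
step 1: x' = [3945639/4990093, -1282064/4990093], P' = [1749867/4990093 -415206/4990093; -415206/4990093 4971921/4990093]
step 2: x' = [-4244935547/4273967363, 4939521419/4273967363], P' = [1494469245/4273967363 -354170151/4273967363; -354170151/4273967363 4255135617/4273967363]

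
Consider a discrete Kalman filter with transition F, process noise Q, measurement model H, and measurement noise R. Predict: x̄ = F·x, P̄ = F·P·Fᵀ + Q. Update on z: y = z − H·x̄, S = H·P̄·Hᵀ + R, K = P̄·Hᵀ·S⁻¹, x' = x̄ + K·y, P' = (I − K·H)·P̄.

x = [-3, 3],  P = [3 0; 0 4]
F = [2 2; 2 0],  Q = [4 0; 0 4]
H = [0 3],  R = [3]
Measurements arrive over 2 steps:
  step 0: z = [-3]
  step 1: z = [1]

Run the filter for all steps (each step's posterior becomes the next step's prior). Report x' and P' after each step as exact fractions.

step 0: x̄ = F·x = [0, -6]
step 0: P̄ = F·P·Fᵀ + Q = [32 12; 12 16]
step 0: y = z − H·x̄ = [15]
step 0: S = H·P̄·Hᵀ + R = [147]
step 0: K = P̄·Hᵀ·S⁻¹ = [12/49; 16/49]
step 0: x' = x̄ + K·y = [180/49, -54/49]
step 0: P' = (I − K·H)·P̄ = [1136/49 12/49; 12/49 16/49]
step 1: x̄ = F·x = [36/7, 360/49]
step 1: P̄ = F·P·Fᵀ + Q = [100 656/7; 656/7 4740/49]
step 1: y = z − H·x̄ = [-1031/49]
step 1: S = H·P̄·Hᵀ + R = [42807/49]
step 1: K = P̄·Hᵀ·S⁻¹ = [4592/14269; 4740/14269]
step 1: x' = x̄ + K·y = [-23236/14269, 5100/14269]
step 1: P' = (I − K·H)·P̄ = [135892/14269 4592/14269; 4592/14269 4740/14269]

step 0: x' = [180/49, -54/49], P' = [1136/49 12/49; 12/49 16/49]
step 1: x' = [-23236/14269, 5100/14269], P' = [135892/14269 4592/14269; 4592/14269 4740/14269]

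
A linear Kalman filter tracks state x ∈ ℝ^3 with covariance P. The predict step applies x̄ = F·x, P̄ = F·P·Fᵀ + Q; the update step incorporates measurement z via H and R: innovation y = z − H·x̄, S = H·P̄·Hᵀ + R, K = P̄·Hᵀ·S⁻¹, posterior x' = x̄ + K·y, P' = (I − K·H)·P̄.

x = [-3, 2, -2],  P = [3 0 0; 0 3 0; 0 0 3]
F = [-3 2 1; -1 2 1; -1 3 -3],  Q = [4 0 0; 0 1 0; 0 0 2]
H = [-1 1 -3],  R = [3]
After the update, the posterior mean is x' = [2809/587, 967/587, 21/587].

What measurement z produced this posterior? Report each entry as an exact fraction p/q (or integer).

x̄ = F·x = [11, 5, 15]
P̄ = F·P·Fᵀ + Q = [46 24 18; 24 19 12; 18 12 59]
S = H·P̄·Hᵀ + R = [587]
K = P̄·Hᵀ·S⁻¹ = [-76/587; -41/587; -183/587]
x' − x̄ = [-3648/587, -1968/587, -8784/587] = K·y
y = (KᵀK)⁻¹·Kᵀ·(x' − x̄) = [48]
z = y + H·x̄ = [48] + [-51] = [-3]

z = [-3]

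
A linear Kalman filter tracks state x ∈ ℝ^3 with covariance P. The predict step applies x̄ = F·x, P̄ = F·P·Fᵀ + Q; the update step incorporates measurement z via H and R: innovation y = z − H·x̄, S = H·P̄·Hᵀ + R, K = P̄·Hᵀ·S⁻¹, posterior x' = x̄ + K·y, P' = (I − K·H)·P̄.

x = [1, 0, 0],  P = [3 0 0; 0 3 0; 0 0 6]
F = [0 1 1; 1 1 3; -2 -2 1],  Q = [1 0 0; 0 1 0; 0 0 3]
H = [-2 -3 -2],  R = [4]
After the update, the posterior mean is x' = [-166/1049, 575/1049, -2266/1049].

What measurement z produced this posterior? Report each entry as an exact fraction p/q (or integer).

z = [3]

x̄ = F·x = [0, 1, -2]
P̄ = F·P·Fᵀ + Q = [10 21 0; 21 61 6; 0 6 33]
S = H·P̄·Hᵀ + R = [1049]
K = P̄·Hᵀ·S⁻¹ = [-83/1049; -237/1049; -84/1049]
x' − x̄ = [-166/1049, -474/1049, -168/1049] = K·y
y = (KᵀK)⁻¹·Kᵀ·(x' − x̄) = [2]
z = y + H·x̄ = [2] + [1] = [3]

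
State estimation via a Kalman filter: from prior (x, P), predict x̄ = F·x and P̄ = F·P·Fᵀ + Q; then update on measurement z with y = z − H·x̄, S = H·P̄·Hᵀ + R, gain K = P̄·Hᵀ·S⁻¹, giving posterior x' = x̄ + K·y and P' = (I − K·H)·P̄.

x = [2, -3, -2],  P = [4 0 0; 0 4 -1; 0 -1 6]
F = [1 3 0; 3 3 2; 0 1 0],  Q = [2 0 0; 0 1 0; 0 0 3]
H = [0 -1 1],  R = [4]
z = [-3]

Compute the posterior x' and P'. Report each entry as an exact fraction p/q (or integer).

x' = [-161/38, -7/76, -207/76]
P' = [573/19 471/38 411/38; 471/38 835/76 535/76; 411/38 535/76 523/76]

x̄ = F·x = [-7, -7, -3]
P̄ = F·P·Fᵀ + Q = [42 42 12; 42 85 10; 12 10 7]
y = z − H·x̄ = [-7]
S = H·P̄·Hᵀ + R = [76]
K = P̄·Hᵀ·S⁻¹ = [-15/38; -75/76; -3/76]
x' = x̄ + K·y = [-161/38, -7/76, -207/76]
P' = (I − K·H)·P̄ = [573/19 471/38 411/38; 471/38 835/76 535/76; 411/38 535/76 523/76]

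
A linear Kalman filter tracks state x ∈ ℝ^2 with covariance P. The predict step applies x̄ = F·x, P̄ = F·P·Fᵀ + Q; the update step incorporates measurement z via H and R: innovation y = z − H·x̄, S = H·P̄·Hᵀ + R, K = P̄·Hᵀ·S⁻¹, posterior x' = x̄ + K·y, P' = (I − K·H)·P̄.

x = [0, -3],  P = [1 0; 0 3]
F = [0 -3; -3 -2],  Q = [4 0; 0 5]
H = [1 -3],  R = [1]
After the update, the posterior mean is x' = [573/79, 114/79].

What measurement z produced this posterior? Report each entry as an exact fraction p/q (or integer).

x̄ = F·x = [9, 6]
P̄ = F·P·Fᵀ + Q = [31 18; 18 26]
S = H·P̄·Hᵀ + R = [158]
K = P̄·Hᵀ·S⁻¹ = [-23/158; -30/79]
x' − x̄ = [-138/79, -360/79] = K·y
y = (KᵀK)⁻¹·Kᵀ·(x' − x̄) = [12]
z = y + H·x̄ = [12] + [-9] = [3]

z = [3]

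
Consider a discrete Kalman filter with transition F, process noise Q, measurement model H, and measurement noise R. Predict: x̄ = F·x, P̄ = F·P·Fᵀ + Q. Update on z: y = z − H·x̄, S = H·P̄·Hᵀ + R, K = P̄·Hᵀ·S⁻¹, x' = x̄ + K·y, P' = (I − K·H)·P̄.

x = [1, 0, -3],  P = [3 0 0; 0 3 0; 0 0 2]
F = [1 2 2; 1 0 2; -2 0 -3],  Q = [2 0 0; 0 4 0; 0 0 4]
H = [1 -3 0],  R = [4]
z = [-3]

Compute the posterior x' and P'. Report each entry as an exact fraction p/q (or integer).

x̄ = F·x = [-5, -5, 7]
P̄ = F·P·Fᵀ + Q = [25 11 -18; 11 15 -18; -18 -18 34]
y = z − H·x̄ = [-13]
S = H·P̄·Hᵀ + R = [98]
K = P̄·Hᵀ·S⁻¹ = [-4/49; -17/49; 18/49]
x' = x̄ + K·y = [-193/49, -24/49, 109/49]
P' = (I − K·H)·P̄ = [1193/49 403/49 -738/49; 403/49 157/49 -270/49; -738/49 -270/49 1018/49]

x' = [-193/49, -24/49, 109/49]
P' = [1193/49 403/49 -738/49; 403/49 157/49 -270/49; -738/49 -270/49 1018/49]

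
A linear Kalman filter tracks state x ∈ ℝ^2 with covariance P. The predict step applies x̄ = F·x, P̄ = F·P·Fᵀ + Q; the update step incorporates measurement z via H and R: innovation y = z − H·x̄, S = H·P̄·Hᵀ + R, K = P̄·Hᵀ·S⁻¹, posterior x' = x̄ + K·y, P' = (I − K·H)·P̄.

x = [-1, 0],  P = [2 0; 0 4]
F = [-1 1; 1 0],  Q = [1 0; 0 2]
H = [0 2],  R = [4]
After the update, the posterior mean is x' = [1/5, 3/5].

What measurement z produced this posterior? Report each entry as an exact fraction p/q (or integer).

z = [2]

x̄ = F·x = [1, -1]
P̄ = F·P·Fᵀ + Q = [7 -2; -2 4]
S = H·P̄·Hᵀ + R = [20]
K = P̄·Hᵀ·S⁻¹ = [-1/5; 2/5]
x' − x̄ = [-4/5, 8/5] = K·y
y = (KᵀK)⁻¹·Kᵀ·(x' − x̄) = [4]
z = y + H·x̄ = [4] + [-2] = [2]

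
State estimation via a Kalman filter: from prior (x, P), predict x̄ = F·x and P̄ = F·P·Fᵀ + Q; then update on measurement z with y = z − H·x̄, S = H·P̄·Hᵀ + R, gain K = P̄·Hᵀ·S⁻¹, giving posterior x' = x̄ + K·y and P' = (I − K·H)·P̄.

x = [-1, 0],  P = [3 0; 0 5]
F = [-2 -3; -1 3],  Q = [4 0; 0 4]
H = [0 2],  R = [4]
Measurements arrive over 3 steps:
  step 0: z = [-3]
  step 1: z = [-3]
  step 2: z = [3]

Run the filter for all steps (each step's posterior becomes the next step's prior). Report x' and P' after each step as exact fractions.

step 0: x' = [407/106, -77/53], P' = [1712/53 -39/53; -39/53 52/53]
step 1: x' = [11687/2679, -8747/5358], P' = [178687/2679 3073/2679; 3073/2679 2626/2679]
step 2: x' = [2736787/197278, 267091/197278], P' = [18567189/197278 324521/197278; 324521/197278 194599/197278]

step 0: x̄ = F·x = [2, 1]
step 0: P̄ = F·P·Fᵀ + Q = [61 -39; -39 52]
step 0: y = z − H·x̄ = [-5]
step 0: S = H·P̄·Hᵀ + R = [212]
step 0: K = P̄·Hᵀ·S⁻¹ = [-39/106; 26/53]
step 0: x' = x̄ + K·y = [407/106, -77/53]
step 0: P' = (I − K·H)·P̄ = [1712/53 -39/53; -39/53 52/53]
step 1: x̄ = F·x = [-176/53, -869/106]
step 1: P̄ = F·P·Fᵀ + Q = [7060/53 3073/53; 3073/53 2626/53]
step 1: y = z − H·x̄ = [710/53]
step 1: S = H·P̄·Hᵀ + R = [10716/53]
step 1: K = P̄·Hᵀ·S⁻¹ = [3073/5358; 1313/2679]
step 1: x' = x̄ + K·y = [11687/2679, -8747/5358]
step 1: P' = (I − K·H)·P̄ = [178687/2679 3073/2679; 3073/2679 2626/2679]
step 2: x̄ = F·x = [-20507/5358, -49615/5358]
step 2: P̄ = F·P·Fᵀ + Q = [785974/2679 324521/2679; 324521/2679 194599/2679]
step 2: y = z − H·x̄ = [57652/2679]
step 2: S = H·P̄·Hᵀ + R = [789112/2679]
step 2: K = P̄·Hᵀ·S⁻¹ = [324521/394556; 194599/394556]
step 2: x' = x̄ + K·y = [2736787/197278, 267091/197278]
step 2: P' = (I − K·H)·P̄ = [18567189/197278 324521/197278; 324521/197278 194599/197278]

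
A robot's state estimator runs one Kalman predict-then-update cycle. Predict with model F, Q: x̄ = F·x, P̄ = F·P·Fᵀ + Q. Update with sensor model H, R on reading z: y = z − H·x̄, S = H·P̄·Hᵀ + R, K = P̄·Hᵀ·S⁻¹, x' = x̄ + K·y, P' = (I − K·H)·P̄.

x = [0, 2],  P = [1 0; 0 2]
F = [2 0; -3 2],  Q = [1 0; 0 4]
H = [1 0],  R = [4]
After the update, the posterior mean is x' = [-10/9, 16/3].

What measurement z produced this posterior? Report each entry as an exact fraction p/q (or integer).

z = [-2]

x̄ = F·x = [0, 4]
P̄ = F·P·Fᵀ + Q = [5 -6; -6 21]
S = H·P̄·Hᵀ + R = [9]
K = P̄·Hᵀ·S⁻¹ = [5/9; -2/3]
x' − x̄ = [-10/9, 4/3] = K·y
y = (KᵀK)⁻¹·Kᵀ·(x' − x̄) = [-2]
z = y + H·x̄ = [-2] + [0] = [-2]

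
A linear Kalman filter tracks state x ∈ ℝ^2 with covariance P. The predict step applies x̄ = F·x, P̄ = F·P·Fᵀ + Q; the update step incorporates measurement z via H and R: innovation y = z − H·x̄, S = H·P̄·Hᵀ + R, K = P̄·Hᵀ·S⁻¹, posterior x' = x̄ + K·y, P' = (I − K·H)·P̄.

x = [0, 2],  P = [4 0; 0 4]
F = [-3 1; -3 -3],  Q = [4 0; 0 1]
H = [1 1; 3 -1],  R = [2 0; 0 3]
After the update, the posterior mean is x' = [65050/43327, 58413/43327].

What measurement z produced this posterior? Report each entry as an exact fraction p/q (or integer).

x̄ = F·x = [2, -6]
P̄ = F·P·Fᵀ + Q = [44 24; 24 73]
S = H·P̄·Hᵀ + R = [167 107; 107 328]
K = P̄·Hᵀ·S⁻¹ = [10748/43327 10760/43327; 31923/43327 -10546/43327]
x' − x̄ = [-21604/43327, 318375/43327] = K·y
y = (KᵀK)⁻¹·Kᵀ·(x' − x̄) = [7, -9]
z = y + H·x̄ = [7, -9] + [-4, 12] = [3, 3]

z = [3, 3]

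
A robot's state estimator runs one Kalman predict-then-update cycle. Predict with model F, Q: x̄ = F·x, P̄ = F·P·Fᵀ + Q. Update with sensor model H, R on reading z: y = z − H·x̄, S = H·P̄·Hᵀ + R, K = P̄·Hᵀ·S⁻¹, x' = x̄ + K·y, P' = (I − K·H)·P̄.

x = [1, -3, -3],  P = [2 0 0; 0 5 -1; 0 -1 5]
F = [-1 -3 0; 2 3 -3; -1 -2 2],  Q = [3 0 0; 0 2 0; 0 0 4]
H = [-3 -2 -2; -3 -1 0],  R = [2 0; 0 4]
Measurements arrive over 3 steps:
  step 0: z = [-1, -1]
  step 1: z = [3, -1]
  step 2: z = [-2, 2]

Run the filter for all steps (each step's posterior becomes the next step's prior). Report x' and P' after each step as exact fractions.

step 0: x̄ = F·x = [8, 2, -1]
step 0: P̄ = F·P·Fᵀ + Q = [50 -58 38; -58 118 -76; 38 -76 54]
step 0: y = z − H·x̄ = [25, 25]
step 0: S = H·P̄·Hᵀ + R = [292 240; 240 224]
step 0: K = P̄·Hᵀ·S⁻¹ = [-20/61 -29/488; 105/122 -41/61; -205/244 713/976]
step 0: x' = x̄ + K·y = [-821/488, 819/122, -3651/976]
step 0: P' = (I − K·H)·P̄ = [1033/122 -1535/61 3121/244; -1535/61 4769/61 -2519/61; 3121/244 -2519/61 11199/488]
step 1: x̄ = F·x = [-9007/488, 27325/976, -4691/244]
step 1: P̄ = F·P·Fᵀ + Q = [68821/122 -201877/244 35009/61; -201877/244 602135/488 -104135/122; 35009/61 -104135/122 36327/61]
step 1: y = z − H·x̄ = [-4249/122, -27693/976]
step 1: S = H·P̄·Hᵀ + R = [154129/61 111924/61; 111924/61 659119/488]
step 1: K = P̄·Hᵀ·S⁻¹ = [-6863237/22516363 -5095930/22516363; 17008143/22516363 -2296445/22516363; -17312350/22516363 9044948/22516363]
step 1: x' = x̄ + K·y = [-31960063/22516363, 103190854/22516363, -173150367/45032726]
step 1: P' = (I − K·H)·P̄ = [158017142/22516363 -453667706/22516363 223505230/22516363; -453667706/22516363 1370188898/22516363 -706695482/22516363; 223505230/22516363 -706695482/22516363 388749987/22516363]
step 2: x̄ = F·x = [-277612499/22516363, 1010755973/45032726, -347572012/22516363]
step 2: P̄ = F·P·Fᵀ + Q = [9835260077/22516363 -14254468660/22516363 9903974432/22516363; -14254468660/22516363 21101994703/22516363 -14609802826/22516363; 9903974432/22516363 -14609802826/22516363 10228710246/22516363]
step 2: y = z − H·x̄ = [-562258274/22516363, -564853569/45032726]
step 2: S = H·P̄·Hᵀ + R = [44800839871/22516363 32635353099/22516363; 32635353099/22516363 24182588888/22516363]
step 2: K = P̄·Hᵀ·S⁻¹ = [-239016756517/814253196269 -190965201032/814253196269; 586508857155/814253196269 -62154233689/814253196269; -610927731626/814253196269 315966682138/814253196269]
step 2: x' = x̄ + K·y = [-1675405036763/814253196269, 4409691009413/814253196269, -1276844925055/814253196269]
step 2: P' = (I − K·H)·P̄ = [5472834294082/814253196269 -15654642078118/814253196269 7684407393512/814253196269; -15654642078118/814253196269 47212543169110/814253196269 -24317088909088/814253196269; 7684407393512/814253196269 -24317088909088/814253196269 13401405550446/814253196269]

step 0: x' = [-821/488, 819/122, -3651/976], P' = [1033/122 -1535/61 3121/244; -1535/61 4769/61 -2519/61; 3121/244 -2519/61 11199/488]
step 1: x' = [-31960063/22516363, 103190854/22516363, -173150367/45032726], P' = [158017142/22516363 -453667706/22516363 223505230/22516363; -453667706/22516363 1370188898/22516363 -706695482/22516363; 223505230/22516363 -706695482/22516363 388749987/22516363]
step 2: x' = [-1675405036763/814253196269, 4409691009413/814253196269, -1276844925055/814253196269], P' = [5472834294082/814253196269 -15654642078118/814253196269 7684407393512/814253196269; -15654642078118/814253196269 47212543169110/814253196269 -24317088909088/814253196269; 7684407393512/814253196269 -24317088909088/814253196269 13401405550446/814253196269]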